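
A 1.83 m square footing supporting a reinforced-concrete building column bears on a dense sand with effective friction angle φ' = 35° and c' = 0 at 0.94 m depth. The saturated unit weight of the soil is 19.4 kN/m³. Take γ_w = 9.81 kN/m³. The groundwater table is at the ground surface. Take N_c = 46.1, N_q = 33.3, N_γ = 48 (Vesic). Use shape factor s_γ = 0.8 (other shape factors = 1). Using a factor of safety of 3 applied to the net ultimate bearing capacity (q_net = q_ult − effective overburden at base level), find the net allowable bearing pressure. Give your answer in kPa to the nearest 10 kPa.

γ' = 19.4 − 9.81 = 9.59 kN/m³ (submerged throughout). q = 9.59 × 0.94 = 9.0146 kPa; the same γ' applies in the ½γBN_γ term.
q·N_q = 9.0146 × 33.3 = 300.19 kPa
0.5·γ·B·N_γ·s_γ = 0.5 × 9.59 × 1.83 × 48 × 0.8 = 336.95 kPa
q_ult = 300.19 + 336.95 = 637.14 kPa.
Net ultimate: q_net = 637.14 − 9.0146 = 628.13 kPa.
q_all(net) = 628.13 / 3 = 209.38 kPa.

q_all(net) ≈ 210 kPa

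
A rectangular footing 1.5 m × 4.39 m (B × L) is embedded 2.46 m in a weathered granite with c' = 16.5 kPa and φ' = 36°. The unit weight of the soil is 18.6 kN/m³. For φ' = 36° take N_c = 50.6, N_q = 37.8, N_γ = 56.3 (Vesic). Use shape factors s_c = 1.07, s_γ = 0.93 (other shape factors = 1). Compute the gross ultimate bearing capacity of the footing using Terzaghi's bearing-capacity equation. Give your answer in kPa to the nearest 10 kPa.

Effective surcharge at the founding depth q = γ·D_f = 18.6 × 2.46 = 45.756 kPa.
q_ult = c·N_c·s_c + q·N_q + 0.5·γ·B·N_γ·s_γ
     = 16.5 × 50.6 × 1.07 + 45.756 × 37.8 + 0.5 × 18.6 × 1.5 × 56.3 × 0.93
     = 893.34 + 1729.6 + 730.41 = 3353.3 kPa.

q_ult ≈ 3350 kPa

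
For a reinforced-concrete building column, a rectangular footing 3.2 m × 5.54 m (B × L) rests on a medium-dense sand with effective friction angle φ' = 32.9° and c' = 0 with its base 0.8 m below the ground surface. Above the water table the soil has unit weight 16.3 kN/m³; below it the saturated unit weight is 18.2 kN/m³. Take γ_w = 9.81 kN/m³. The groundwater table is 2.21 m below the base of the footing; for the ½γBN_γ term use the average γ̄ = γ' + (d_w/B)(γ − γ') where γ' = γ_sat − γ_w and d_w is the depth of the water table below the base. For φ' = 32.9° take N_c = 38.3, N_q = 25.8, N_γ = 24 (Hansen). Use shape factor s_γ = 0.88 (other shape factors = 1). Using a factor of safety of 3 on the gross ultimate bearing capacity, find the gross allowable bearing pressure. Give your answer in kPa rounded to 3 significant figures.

q_all ≈ 268 kPa

q = γ·D_f = 16.3 × 0.8 = 13.04 kPa.
γ' = 8.39 kN/m³; averaging over the depth B below the base, γ̄ = γ' + (d_w/B)(γ − γ') = 13.853 kN/m³.
q·N_q = 13.04 × 25.8 = 336.43 kPa
0.5·γ·B·N_γ·s_γ = 0.5 × 13.853 × 3.2 × 24 × 0.88 = 468.12 kPa
q_ult = 336.43 + 468.12 = 804.55 kPa.
q_all = 804.55 / 3 = 268.18 kPa.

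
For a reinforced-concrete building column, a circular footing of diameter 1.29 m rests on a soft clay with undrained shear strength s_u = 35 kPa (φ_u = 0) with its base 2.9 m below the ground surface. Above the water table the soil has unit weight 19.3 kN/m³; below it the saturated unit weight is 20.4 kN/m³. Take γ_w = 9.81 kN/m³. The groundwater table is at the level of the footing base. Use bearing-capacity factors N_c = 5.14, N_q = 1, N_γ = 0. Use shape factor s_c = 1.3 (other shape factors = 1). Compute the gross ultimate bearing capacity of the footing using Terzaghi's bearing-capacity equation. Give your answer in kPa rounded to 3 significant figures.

q_ult ≈ 290 kPa

Overburden at base level: q = 19.3 × 2.9 = 55.97 kPa.
Cohesion term c·N_c·s_c = 35 × 5.14 × 1.3 = 233.87 kPa; surcharge term q·N_q = 55.97 × 1 = 55.97 kPa.
q_ult = 233.87 + 55.97 = 289.84 kPa.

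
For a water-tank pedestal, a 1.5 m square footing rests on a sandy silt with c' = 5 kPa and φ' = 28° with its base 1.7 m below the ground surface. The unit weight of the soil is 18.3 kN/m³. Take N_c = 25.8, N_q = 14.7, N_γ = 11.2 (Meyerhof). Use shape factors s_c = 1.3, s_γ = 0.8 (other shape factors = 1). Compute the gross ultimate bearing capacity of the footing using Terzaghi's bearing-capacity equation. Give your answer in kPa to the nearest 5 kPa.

Effective surcharge at the founding depth q = γ·D_f = 18.3 × 1.7 = 31.11 kPa.
q_ult = c·N_c·s_c + q·N_q + 0.5·γ·B·N_γ·s_γ
     = 5 × 25.8 × 1.3 + 31.11 × 14.7 + 0.5 × 18.3 × 1.5 × 11.2 × 0.8
     = 167.7 + 457.32 + 122.98 = 747.99 kPa.

q_ult ≈ 750 kPa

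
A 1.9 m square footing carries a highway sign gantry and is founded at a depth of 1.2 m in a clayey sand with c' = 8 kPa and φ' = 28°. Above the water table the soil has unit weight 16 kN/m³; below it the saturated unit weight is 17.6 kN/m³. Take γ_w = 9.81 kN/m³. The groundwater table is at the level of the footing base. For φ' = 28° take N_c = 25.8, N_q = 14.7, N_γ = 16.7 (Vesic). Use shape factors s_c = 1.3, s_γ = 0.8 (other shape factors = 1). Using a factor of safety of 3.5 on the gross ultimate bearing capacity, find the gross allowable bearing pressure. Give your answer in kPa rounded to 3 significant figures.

q = γ·D_f = 16 × 1.2 = 19.2 kPa.
For the ½γBN_γ term take γ' = 17.6 − 9.81 = 7.79 kN/m³ (soil below base is submerged).
c·N_c·s_c = 8 × 25.8 × 1.3 = 268.32 kPa
q·N_q = 19.2 × 14.7 = 282.24 kPa
0.5·γ·B·N_γ·s_γ = 0.5 × 7.79 × 1.9 × 16.7 × 0.8 = 98.871 kPa
q_ult = 268.32 + 282.24 + 98.871 = 649.43 kPa.
q_all = 649.43 / 3.5 = 185.55 kPa.

q_all ≈ 186 kPa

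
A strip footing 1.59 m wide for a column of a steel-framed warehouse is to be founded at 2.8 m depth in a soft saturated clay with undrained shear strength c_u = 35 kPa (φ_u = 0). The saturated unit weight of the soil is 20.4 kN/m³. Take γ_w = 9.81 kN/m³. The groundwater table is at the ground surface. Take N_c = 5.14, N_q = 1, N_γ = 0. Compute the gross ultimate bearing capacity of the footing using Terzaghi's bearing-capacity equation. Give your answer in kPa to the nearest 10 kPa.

Water table at ground surface, so effective unit weight γ' = 20.4 − 9.81 = 10.59 kN/m³ is used throughout; overburden q = 10.59 × 2.8 = 29.652 kPa.
Cohesion term c·N_c = 35 × 5.14 = 179.9 kPa; surcharge term q·N_q = 29.652 × 1 = 29.652 kPa.
q_ult = 179.9 + 29.652 = 209.55 kPa.

q_ult ≈ 210 kPa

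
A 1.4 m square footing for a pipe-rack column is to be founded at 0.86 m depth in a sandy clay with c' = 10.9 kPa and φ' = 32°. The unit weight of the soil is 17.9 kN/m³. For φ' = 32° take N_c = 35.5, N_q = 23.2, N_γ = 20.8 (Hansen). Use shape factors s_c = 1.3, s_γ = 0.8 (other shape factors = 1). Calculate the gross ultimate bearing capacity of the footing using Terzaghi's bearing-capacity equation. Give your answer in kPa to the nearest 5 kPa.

q = γ·D_f = 17.9 × 0.86 = 15.394 kPa.
c·N_c·s_c = 10.9 × 35.5 × 1.3 = 503.04 kPa
q·N_q = 15.394 × 23.2 = 357.14 kPa
0.5·γ·B·N_γ·s_γ = 0.5 × 17.9 × 1.4 × 20.8 × 0.8 = 208.5 kPa
q_ult = 503.04 + 357.14 + 208.5 = 1068.7 kPa.

q_ult ≈ 1070 kPa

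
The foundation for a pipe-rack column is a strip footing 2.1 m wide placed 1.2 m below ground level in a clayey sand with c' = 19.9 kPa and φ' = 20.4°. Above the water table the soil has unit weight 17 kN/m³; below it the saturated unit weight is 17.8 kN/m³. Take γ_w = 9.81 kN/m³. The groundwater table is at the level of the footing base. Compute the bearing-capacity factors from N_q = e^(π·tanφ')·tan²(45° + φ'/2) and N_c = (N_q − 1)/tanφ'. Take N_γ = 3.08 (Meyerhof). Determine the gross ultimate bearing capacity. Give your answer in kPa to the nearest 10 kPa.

q_ult ≈ 460 kPa

tan20.4° = 0.3719, so N_q = e^(π×0.3719)·tan²(55.2°) = 3.217 × 2.07 = 6.66.
N_c = (6.66 − 1)/tan20.4° = 15.22.
q = γ·D_f = 17 × 1.2 = 20.4 kPa.
For the ½γBN_γ term take γ' = 17.8 − 9.81 = 7.99 kN/m³ (soil below base is submerged).
c·N_c = 19.9 × 15.217 = 302.81 kPa
q·N_q = 20.4 × 6.6591 = 135.85 kPa
0.5·γ·B·N_γ = 0.5 × 7.99 × 2.1 × 3.08 = 25.84 kPa
q_ult = 302.81 + 135.85 + 25.84 = 464.5 kPa.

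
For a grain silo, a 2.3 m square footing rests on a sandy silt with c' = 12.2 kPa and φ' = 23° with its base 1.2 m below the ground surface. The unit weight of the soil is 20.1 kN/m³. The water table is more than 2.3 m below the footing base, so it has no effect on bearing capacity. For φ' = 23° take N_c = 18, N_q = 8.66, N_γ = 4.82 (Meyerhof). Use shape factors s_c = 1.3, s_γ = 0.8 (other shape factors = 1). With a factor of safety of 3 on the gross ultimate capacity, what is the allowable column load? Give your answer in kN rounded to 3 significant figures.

q = γ·D_f = 20.1 × 1.2 = 24.12 kPa.
c·N_c·s_c = 12.2 × 18 × 1.3 = 285.48 kPa
q·N_q = 24.12 × 8.66 = 208.88 kPa
0.5·γ·B·N_γ·s_γ = 0.5 × 20.1 × 2.3 × 4.82 × 0.8 = 89.131 kPa
q_ult = 285.48 + 208.88 + 89.131 = 583.49 kPa.
Gross allowable pressure q_all = 583.49 / 3 = 194.5 kPa.
Footing area = 5.29 m², so allowable column load = 194.5 × 5.29 = 1028.9 kN.

P_all ≈ 1030 kN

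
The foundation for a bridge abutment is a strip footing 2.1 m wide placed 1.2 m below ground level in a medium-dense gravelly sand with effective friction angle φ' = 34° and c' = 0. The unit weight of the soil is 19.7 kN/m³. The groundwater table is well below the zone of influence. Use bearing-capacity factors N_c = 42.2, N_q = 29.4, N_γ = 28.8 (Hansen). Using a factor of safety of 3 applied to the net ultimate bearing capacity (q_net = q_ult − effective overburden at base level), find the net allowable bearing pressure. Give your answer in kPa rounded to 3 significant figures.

q_all(net) ≈ 422 kPa

Overburden at base level: q = 19.7 × 1.2 = 23.64 kPa.
Surcharge term q·N_q = 23.64 × 29.4 = 695.02 kPa; self-weight term 0.5·γ·B·N_γ = 0.5 × 19.7 × 2.1 × 28.8 = 595.73 kPa.
q_ult = 695.02 + 595.73 = 1290.7 kPa.
Net ultimate: q_net = 1290.7 − 23.64 = 1267.1 kPa.
q_all(net) = 1267.1 / 3 = 422.37 kPa.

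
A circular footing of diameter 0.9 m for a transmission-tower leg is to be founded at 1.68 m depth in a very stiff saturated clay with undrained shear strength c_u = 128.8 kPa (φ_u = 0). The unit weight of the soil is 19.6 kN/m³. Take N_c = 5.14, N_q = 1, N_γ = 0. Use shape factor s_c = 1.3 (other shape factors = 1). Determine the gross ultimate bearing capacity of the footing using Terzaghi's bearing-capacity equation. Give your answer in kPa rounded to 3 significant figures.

Overburden at base level: q = 19.6 × 1.68 = 32.928 kPa.
Cohesion term c·N_c·s_c = 128.8 × 5.14 × 1.3 = 860.64 kPa; surcharge term q·N_q = 32.928 × 1 = 32.928 kPa.
q_ult = 860.64 + 32.928 = 893.57 kPa.

q_ult ≈ 894 kPa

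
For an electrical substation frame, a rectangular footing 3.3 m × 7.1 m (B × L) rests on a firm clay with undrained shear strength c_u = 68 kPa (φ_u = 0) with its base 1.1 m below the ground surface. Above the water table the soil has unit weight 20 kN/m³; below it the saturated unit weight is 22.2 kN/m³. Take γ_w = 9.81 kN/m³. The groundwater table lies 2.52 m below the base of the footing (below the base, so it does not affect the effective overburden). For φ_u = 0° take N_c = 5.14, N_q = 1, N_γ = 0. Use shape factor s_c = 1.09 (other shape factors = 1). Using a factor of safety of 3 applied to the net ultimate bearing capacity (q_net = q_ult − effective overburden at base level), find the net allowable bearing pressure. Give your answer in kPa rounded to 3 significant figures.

q_all(net) ≈ 127 kPa

Overburden at base level: q = 20 × 1.1 = 22 kPa.
Cohesion term c·N_c·s_c = 68 × 5.14 × 1.09 = 380.98 kPa; surcharge term q·N_q = 22 × 1 = 22 kPa.
q_ult = 380.98 + 22 = 402.98 kPa.
Net ultimate: q_net = 402.98 − 22 = 380.98 kPa.
q_all(net) = 380.98 / 3 = 126.99 kPa.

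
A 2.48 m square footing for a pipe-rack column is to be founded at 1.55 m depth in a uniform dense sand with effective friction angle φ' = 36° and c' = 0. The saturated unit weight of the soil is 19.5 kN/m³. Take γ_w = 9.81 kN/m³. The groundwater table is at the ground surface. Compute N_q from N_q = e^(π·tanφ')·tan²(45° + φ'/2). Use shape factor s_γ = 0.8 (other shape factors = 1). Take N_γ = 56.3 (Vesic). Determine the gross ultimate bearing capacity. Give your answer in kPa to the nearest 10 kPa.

q_ult ≈ 1110 kPa

tan36° = 0.7265, so N_q = e^(π×0.7265)·tan²(63°) = 9.801 × 3.852 = 37.75.
Water table at ground surface, so effective unit weight γ' = 19.5 − 9.81 = 9.69 kN/m³ is used throughout; overburden q = 9.69 × 1.55 = 15.019 kPa; the same γ' applies in the ½γBN_γ term.
Surcharge term q·N_q = 15.019 × 37.752 = 567.02 kPa; self-weight term 0.5·γ·B·N_γ·s_γ = 0.5 × 9.69 × 2.48 × 56.3 × 0.8 = 541.18 kPa.
q_ult = 567.02 + 541.18 = 1108.2 kPa.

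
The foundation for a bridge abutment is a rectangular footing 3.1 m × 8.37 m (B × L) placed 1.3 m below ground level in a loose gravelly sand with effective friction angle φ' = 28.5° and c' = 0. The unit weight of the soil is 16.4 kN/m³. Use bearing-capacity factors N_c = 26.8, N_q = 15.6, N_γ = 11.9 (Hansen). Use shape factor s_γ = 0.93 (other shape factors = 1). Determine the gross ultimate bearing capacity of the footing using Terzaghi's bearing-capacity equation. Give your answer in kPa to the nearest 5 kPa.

Effective surcharge at the founding depth q = γ·D_f = 16.4 × 1.3 = 21.32 kPa.
q_ult = q·N_q + 0.5·γ·B·N_γ·s_γ
     = 21.32 × 15.6 + 0.5 × 16.4 × 3.1 × 11.9 × 0.93
     = 332.59 + 281.32 = 613.92 kPa.

q_ult ≈ 615 kPa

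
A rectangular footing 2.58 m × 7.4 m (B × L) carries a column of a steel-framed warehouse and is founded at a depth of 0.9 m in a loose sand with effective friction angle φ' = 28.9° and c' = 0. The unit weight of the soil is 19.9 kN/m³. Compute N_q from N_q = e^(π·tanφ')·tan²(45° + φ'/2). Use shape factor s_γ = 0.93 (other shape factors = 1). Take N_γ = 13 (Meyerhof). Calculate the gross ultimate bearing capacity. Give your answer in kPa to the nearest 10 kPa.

q_ult ≈ 600 kPa

tan28.9° = 0.552, so N_q = e^(π×0.552)·tan²(59.45°) = 5.665 × 2.871 = 16.26.
q = γ·D_f = 19.9 × 0.9 = 17.91 kPa.
q·N_q = 17.91 × 16.261 = 291.23 kPa
0.5·γ·B·N_γ·s_γ = 0.5 × 19.9 × 2.58 × 13 × 0.93 = 310.36 kPa
q_ult = 291.23 + 310.36 = 601.6 kPa.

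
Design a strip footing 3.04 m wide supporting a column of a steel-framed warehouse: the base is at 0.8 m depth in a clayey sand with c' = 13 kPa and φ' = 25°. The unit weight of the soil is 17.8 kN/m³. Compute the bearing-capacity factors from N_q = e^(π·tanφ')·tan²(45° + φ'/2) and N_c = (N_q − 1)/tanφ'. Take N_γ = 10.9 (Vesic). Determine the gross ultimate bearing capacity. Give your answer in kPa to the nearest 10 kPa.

q_ult ≈ 720 kPa

tan25° = 0.4663, so N_q = e^(π×0.4663)·tan²(57.5°) = 4.327 × 2.464 = 10.66.
N_c = (10.66 − 1)/tan25° = 20.72.
Effective surcharge at the founding depth q = γ·D_f = 17.8 × 0.8 = 14.24 kPa.
q_ult = c·N_c + q·N_q + 0.5·γ·B·N_γ
     = 13 × 20.721 + 14.24 × 10.662 + 0.5 × 17.8 × 3.04 × 10.9
     = 269.37 + 151.83 + 294.91 = 716.11 kPa.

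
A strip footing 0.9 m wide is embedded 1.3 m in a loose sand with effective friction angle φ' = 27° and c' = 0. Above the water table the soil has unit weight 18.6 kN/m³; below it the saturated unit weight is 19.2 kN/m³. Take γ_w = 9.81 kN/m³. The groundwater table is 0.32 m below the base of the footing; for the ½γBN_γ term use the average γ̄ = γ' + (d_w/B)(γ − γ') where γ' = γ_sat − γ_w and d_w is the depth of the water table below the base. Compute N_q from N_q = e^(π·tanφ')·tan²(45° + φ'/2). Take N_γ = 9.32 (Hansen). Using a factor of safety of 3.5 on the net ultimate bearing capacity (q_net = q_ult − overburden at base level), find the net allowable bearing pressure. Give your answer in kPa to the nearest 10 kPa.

N_q = e^(π·tan27°)·tan²(58.5°) = 13.2.
q = γ·D_f = 18.6 × 1.3 = 24.18 kPa.
γ' = 9.39 kN/m³; averaging over the depth B below the base, γ̄ = γ' + (d_w/B)(γ − γ') = 12.665 kN/m³.
q·N_q = 24.18 × 13.199 = 319.16 kPa
0.5·γ·B·N_γ = 0.5 × 12.665 × 0.9 × 9.32 = 53.116 kPa
q_ult = 319.16 + 53.116 = 372.27 kPa.
q_net = 372.27 − 24.18 = 348.09 kPa.
q_all(net) = 348.09 / 3.5 = 99.455 kPa.

q_all(net) ≈ 100 kPa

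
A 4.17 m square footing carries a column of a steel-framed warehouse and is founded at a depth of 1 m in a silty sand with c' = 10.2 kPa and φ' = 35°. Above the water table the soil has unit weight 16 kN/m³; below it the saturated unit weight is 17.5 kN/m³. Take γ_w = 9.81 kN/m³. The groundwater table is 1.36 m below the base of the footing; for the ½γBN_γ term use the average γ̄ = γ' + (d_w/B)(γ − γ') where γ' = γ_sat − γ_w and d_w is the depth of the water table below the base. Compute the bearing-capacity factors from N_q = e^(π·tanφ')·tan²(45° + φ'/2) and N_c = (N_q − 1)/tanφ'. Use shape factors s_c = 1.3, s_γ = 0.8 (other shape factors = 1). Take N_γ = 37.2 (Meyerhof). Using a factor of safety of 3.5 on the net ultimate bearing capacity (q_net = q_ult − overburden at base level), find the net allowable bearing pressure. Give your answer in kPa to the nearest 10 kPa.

N_q = e^(π·tan35°)·tan²(62.5°) = 33.3; N_c = (N_q − 1)/tanφ' = 46.12.
q = γ·D_f = 16 × 1 = 16 kPa.
γ' = 7.69 kN/m³; averaging over the depth B below the base, γ̄ = γ' + (d_w/B)(γ − γ') = 10.4 kN/m³.
c·N_c·s_c = 10.2 × 46.124 × 1.3 = 611.6 kPa
q·N_q = 16 × 33.296 = 532.74 kPa
0.5·γ·B·N_γ·s_γ = 0.5 × 10.4 × 4.17 × 37.2 × 0.8 = 645.33 kPa
q_ult = 611.6 + 532.74 + 645.33 = 1789.7 kPa.
q_net = 1789.7 − 16 = 1773.7 kPa.
q_all(net) = 1773.7 / 3.5 = 506.76 kPa.

q_all(net) ≈ 510 kPa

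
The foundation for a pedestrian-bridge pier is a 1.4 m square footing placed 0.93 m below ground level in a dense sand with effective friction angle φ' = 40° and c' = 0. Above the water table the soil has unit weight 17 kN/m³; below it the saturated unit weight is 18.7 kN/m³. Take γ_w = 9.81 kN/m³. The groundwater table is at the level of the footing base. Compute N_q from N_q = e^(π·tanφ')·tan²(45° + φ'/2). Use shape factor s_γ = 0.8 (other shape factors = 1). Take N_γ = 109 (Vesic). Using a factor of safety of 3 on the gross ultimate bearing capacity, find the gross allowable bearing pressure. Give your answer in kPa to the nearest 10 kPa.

q_all ≈ 520 kPa

N_q = e^(π·tan40°)·tan²(65°) = 64.2.
Overburden at base level: q = 17 × 0.93 = 15.81 kPa.
Below the base the soil is submerged, so the ½γBN_γ term uses γ' = 18.7 − 9.81 = 8.89 kN/m³.
Surcharge term q·N_q = 15.81 × 64.195 = 1014.9 kPa; self-weight term 0.5·γ·B·N_γ·s_γ = 0.5 × 8.89 × 1.4 × 109 × 0.8 = 542.65 kPa.
q_ult = 1014.9 + 542.65 = 1557.6 kPa.
q_all = 1557.6 / 3 = 519.19 kPa.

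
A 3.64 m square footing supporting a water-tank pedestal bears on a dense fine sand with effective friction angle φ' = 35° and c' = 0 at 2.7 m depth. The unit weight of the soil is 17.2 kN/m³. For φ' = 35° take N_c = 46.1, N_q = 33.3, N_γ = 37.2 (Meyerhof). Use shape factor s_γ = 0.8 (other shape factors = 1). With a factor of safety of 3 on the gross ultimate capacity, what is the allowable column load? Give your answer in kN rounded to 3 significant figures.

Overburden at base level: q = 17.2 × 2.7 = 46.44 kPa.
Surcharge term q·N_q = 46.44 × 33.3 = 1546.5 kPa; self-weight term 0.5·γ·B·N_γ·s_γ = 0.5 × 17.2 × 3.64 × 37.2 × 0.8 = 931.61 kPa.
q_ult = 1546.5 + 931.61 = 2478.1 kPa.
Gross allowable pressure q_all = 2478.1 / 3 = 826.02 kPa.
Footing area = 13.2496 m², so allowable column load = 826.02 × 13.2496 = 10944 kN.

P_all ≈ 10900 kN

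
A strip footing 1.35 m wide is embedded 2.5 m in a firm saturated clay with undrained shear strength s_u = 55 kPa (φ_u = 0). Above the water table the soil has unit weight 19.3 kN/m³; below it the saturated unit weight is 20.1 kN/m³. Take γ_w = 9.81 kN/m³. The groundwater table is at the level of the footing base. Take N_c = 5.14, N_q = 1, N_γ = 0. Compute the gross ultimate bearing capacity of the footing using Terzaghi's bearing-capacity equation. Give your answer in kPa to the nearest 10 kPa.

q_ult ≈ 330 kPa

q = γ·D_f = 19.3 × 2.5 = 48.25 kPa.
c·N_c = 55 × 5.14 = 282.7 kPa
q·N_q = 48.25 × 1 = 48.25 kPa
q_ult = 282.7 + 48.25 = 330.95 kPa.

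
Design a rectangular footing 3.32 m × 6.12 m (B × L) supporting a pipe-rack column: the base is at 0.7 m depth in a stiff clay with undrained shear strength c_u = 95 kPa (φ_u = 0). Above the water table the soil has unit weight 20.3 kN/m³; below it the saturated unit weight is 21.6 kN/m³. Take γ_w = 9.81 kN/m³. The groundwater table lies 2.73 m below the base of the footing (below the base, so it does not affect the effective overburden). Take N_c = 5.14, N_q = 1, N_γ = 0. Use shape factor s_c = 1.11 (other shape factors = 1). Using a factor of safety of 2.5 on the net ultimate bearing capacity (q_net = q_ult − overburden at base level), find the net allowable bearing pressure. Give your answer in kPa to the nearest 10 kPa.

Overburden at base level: q = 20.3 × 0.7 = 14.21 kPa.
Cohesion term c·N_c·s_c = 95 × 5.14 × 1.11 = 542.01 kPa; surcharge term q·N_q = 14.21 × 1 = 14.21 kPa.
q_ult = 542.01 + 14.21 = 556.22 kPa.
q_net = 556.22 − 14.21 = 542.01 kPa.
q_all(net) = 542.01 / 2.5 = 216.81 kPa.

q_all(net) ≈ 220 kPa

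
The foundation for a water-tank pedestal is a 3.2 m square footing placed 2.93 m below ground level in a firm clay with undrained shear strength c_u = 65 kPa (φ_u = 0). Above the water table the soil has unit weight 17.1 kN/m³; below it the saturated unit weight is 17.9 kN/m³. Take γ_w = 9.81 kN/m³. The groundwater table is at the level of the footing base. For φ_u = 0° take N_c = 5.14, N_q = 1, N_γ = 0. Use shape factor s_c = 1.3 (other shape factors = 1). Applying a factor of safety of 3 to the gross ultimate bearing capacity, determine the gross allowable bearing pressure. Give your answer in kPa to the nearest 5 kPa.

Effective surcharge at the founding depth q = γ·D_f = 17.1 × 2.93 = 50.103 kPa.
q_ult = c·N_c·s_c + q·N_q
     = 65 × 5.14 × 1.3 + 50.103 × 1
     = 434.33 + 50.103 = 484.43 kPa.
q_all = q_ult / FS = 484.43 / 3 = 161.48 kPa.

q_all ≈ 160 kPa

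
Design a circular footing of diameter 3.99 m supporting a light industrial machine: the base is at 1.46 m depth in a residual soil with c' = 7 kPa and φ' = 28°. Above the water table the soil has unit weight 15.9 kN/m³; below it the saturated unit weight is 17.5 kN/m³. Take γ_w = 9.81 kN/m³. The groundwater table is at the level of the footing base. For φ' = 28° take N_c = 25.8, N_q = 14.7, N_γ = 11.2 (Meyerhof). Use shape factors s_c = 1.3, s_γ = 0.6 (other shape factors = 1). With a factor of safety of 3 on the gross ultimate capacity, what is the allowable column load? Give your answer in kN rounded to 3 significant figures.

Overburden at base level: q = 15.9 × 1.46 = 23.214 kPa.
Below the base the soil is submerged, so the ½γBN_γ term uses γ' = 17.5 − 9.81 = 7.69 kN/m³.
Cohesion term c·N_c·s_c = 7 × 25.8 × 1.3 = 234.78 kPa; surcharge term q·N_q = 23.214 × 14.7 = 341.25 kPa; self-weight term 0.5·γ·B·N_γ·s_γ = 0.5 × 7.69 × 3.99 × 11.2 × 0.6 = 103.1 kPa.
q_ult = 234.78 + 341.25 + 103.1 = 679.12 kPa.
Gross allowable pressure q_all = 679.12 / 3 = 226.37 kPa.
Footing area = 12.5036 m², so allowable column load = 226.37 × 12.5036 = 2830.5 kN.

P_all ≈ 2830 kN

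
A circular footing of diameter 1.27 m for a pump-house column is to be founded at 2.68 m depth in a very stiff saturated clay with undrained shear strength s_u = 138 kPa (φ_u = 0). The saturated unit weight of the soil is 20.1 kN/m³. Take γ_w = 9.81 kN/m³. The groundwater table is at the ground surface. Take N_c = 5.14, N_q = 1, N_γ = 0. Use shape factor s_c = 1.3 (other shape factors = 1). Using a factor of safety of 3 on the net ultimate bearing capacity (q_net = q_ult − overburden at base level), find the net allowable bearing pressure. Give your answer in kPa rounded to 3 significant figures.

q_all(net) ≈ 307 kPa

Water table at ground surface, so effective unit weight γ' = 20.1 − 9.81 = 10.29 kN/m³ is used throughout; overburden q = 10.29 × 2.68 = 27.577 kPa.
Cohesion term c·N_c·s_c = 138 × 5.14 × 1.3 = 922.12 kPa; surcharge term q·N_q = 27.577 × 1 = 27.577 kPa.
q_ult = 922.12 + 27.577 = 949.69 kPa.
q_net = 949.69 − 27.577 = 922.12 kPa.
q_all(net) = 922.12 / 3 = 307.37 kPa.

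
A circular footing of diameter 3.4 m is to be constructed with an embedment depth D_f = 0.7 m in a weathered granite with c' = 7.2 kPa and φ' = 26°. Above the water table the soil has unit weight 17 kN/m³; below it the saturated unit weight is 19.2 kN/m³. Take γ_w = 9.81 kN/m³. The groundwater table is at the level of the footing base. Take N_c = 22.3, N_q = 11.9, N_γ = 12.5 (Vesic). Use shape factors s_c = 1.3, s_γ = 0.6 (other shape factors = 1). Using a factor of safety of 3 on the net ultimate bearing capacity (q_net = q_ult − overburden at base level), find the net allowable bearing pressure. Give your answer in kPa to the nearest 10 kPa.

Effective surcharge at the founding depth q = γ·D_f = 17 × 0.7 = 11.9 kPa.
The water table coincides with the base, so in the self-weight term γ → γ' = 9.39 kN/m³.
q_ult = c·N_c·s_c + q·N_q + 0.5·γ·B·N_γ·s_γ
     = 7.2 × 22.3 × 1.3 + 11.9 × 11.9 + 0.5 × 9.39 × 3.4 × 12.5 × 0.6
     = 208.73 + 141.61 + 119.72 = 470.06 kPa.
q_net = 470.06 − 11.9 = 458.16 kPa.
q_all(net) = 458.16 / 3 = 152.72 kPa.

q_all(net) ≈ 150 kPa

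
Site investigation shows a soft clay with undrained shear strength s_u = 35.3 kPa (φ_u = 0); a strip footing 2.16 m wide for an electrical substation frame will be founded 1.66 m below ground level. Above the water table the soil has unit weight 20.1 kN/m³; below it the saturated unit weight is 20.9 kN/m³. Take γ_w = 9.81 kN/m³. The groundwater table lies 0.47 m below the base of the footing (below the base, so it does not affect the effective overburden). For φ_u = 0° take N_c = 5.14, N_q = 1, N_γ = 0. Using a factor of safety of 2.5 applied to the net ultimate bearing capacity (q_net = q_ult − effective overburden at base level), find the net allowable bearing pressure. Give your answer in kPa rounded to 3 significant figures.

q_all(net) ≈ 72.6 kPa

Effective surcharge at the founding depth q = γ·D_f = 20.1 × 1.66 = 33.366 kPa.
q_ult = c·N_c + q·N_q
     = 35.3 × 5.14 + 33.366 × 1
     = 181.44 + 33.366 = 214.81 kPa.
Net ultimate: q_net = 214.81 − 33.366 = 181.44 kPa.
q_all(net) = 181.44 / 2.5 = 72.577 kPa.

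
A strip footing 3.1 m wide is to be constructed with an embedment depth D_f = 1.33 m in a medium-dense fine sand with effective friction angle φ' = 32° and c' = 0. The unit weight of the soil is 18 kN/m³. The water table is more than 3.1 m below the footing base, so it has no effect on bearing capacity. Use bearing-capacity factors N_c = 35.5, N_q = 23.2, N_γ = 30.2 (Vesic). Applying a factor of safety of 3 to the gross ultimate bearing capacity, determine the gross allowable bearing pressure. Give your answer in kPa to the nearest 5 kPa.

Overburden at base level: q = 18 × 1.33 = 23.94 kPa.
Surcharge term q·N_q = 23.94 × 23.2 = 555.41 kPa; self-weight term 0.5·γ·B·N_γ = 0.5 × 18 × 3.1 × 30.2 = 842.58 kPa.
q_ult = 555.41 + 842.58 = 1398 kPa.
q_all = q_ult / FS = 1398 / 3 = 466 kPa.

q_all ≈ 465 kPa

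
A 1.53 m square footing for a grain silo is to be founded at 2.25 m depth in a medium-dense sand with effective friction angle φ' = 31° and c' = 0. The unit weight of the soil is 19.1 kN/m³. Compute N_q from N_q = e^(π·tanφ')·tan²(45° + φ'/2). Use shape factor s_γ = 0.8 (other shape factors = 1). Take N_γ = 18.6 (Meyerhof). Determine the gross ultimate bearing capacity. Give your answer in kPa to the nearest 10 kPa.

tan31° = 0.6009, so N_q = e^(π×0.6009)·tan²(60.5°) = 6.604 × 3.124 = 20.63.
Effective surcharge at the founding depth q = γ·D_f = 19.1 × 2.25 = 42.975 kPa.
q_ult = q·N_q + 0.5·γ·B·N_γ·s_γ
     = 42.975 × 20.631 + 0.5 × 19.1 × 1.53 × 18.6 × 0.8
     = 886.61 + 217.42 = 1104 kPa.

q_ult ≈ 1100 kPa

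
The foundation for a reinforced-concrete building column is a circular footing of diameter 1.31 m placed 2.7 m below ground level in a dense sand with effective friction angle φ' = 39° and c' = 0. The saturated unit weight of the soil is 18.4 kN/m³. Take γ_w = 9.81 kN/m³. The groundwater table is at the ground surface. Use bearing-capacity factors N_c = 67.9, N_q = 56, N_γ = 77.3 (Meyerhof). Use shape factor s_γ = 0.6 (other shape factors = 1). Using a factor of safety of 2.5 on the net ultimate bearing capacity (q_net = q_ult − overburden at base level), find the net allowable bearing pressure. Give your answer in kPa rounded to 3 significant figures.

q_all(net) ≈ 615 kPa

Water table at ground surface, so effective unit weight γ' = 18.4 − 9.81 = 8.59 kN/m³ is used throughout; overburden q = 8.59 × 2.7 = 23.193 kPa; the same γ' applies in the ½γBN_γ term.
Surcharge term q·N_q = 23.193 × 56 = 1298.8 kPa; self-weight term 0.5·γ·B·N_γ·s_γ = 0.5 × 8.59 × 1.31 × 77.3 × 0.6 = 260.95 kPa.
q_ult = 1298.8 + 260.95 = 1559.8 kPa.
q_net = 1559.8 − 23.193 = 1536.6 kPa.
q_all(net) = 1536.6 / 2.5 = 614.63 kPa.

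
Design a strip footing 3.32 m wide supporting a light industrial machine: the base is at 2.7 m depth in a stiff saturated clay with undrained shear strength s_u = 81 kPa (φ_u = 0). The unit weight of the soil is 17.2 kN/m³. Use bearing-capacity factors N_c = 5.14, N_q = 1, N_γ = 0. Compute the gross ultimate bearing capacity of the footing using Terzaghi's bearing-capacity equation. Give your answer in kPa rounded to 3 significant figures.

q_ult ≈ 463 kPa

Effective surcharge at the founding depth q = γ·D_f = 17.2 × 2.7 = 46.44 kPa.
q_ult = c·N_c + q·N_q
     = 81 × 5.14 + 46.44 × 1
     = 416.34 + 46.44 = 462.78 kPa.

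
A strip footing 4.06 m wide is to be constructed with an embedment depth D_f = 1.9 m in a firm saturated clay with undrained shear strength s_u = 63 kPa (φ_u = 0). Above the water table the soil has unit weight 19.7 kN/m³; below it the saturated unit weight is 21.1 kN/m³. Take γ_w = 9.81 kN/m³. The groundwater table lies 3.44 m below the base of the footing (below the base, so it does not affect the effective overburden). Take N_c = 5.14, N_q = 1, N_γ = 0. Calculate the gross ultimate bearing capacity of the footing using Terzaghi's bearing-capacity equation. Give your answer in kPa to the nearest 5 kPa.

Overburden at base level: q = 19.7 × 1.9 = 37.43 kPa.
Cohesion term c·N_c = 63 × 5.14 = 323.82 kPa; surcharge term q·N_q = 37.43 × 1 = 37.43 kPa.
q_ult = 323.82 + 37.43 = 361.25 kPa.

q_ult ≈ 360 kPa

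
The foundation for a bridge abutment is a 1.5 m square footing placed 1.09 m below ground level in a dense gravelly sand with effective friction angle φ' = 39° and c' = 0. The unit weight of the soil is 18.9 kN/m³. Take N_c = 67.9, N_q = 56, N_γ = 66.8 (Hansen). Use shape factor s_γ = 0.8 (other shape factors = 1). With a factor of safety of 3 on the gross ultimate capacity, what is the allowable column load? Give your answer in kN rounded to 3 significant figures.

P_all ≈ 1430 kN

q = γ·D_f = 18.9 × 1.09 = 20.601 kPa.
q·N_q = 20.601 × 56 = 1153.7 kPa
0.5·γ·B·N_γ·s_γ = 0.5 × 18.9 × 1.5 × 66.8 × 0.8 = 757.51 kPa
q_ult = 1153.7 + 757.51 = 1911.2 kPa.
Gross allowable pressure q_all = 1911.2 / 3 = 637.06 kPa.
Footing area = 2.25 m², so allowable column load = 637.06 × 2.25 = 1433.4 kN.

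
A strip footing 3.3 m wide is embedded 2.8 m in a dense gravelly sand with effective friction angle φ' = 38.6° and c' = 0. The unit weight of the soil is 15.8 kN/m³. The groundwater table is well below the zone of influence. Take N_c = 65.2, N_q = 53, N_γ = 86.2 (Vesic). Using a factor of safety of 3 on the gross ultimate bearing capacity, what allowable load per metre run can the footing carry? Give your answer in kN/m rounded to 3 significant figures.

≈ 5050 kN/m

q = γ·D_f = 15.8 × 2.8 = 44.24 kPa.
q·N_q = 44.24 × 53 = 2344.7 kPa
0.5·γ·B·N_γ = 0.5 × 15.8 × 3.3 × 86.2 = 2247.2 kPa
q_ult = 2344.7 + 2247.2 = 4592 kPa.
Gross allowable pressure q_all = 4592 / 3 = 1530.7 kPa.
Allowable wall load = q_all × B = 1530.7 × 3.3 = 5051.1 kN per metre run.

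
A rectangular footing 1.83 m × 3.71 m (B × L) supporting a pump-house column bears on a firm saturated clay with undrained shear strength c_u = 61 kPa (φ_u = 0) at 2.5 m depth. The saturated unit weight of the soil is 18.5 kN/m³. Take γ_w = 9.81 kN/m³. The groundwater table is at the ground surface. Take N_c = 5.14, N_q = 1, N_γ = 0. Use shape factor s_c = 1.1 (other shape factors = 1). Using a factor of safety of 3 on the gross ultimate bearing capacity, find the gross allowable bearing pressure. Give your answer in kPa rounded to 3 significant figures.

With the water table at the surface the whole profile is submerged: γ' = 18.5 − 9.81 = 8.69 kN/m³, so q = γ'·D_f = 21.725 kPa.
q_ult = c·N_c·s_c + q·N_q
     = 61 × 5.14 × 1.1 + 21.725 × 1
     = 344.89 + 21.725 = 366.62 kPa.
q_all = 366.62 / 3 = 122.21 kPa.

q_all ≈ 122 kPa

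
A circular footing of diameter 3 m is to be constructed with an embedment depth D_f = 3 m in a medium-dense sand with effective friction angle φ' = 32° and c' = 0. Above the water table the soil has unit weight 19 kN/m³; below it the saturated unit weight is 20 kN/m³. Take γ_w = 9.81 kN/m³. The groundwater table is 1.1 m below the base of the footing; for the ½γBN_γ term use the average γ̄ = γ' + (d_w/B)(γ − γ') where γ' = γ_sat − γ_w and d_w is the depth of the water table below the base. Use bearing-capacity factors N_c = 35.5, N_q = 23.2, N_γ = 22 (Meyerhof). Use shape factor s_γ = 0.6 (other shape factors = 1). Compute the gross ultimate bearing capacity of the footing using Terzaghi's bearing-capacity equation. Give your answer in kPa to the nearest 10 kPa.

Overburden at base level: q = 19 × 3 = 57 kPa.
The water table is 1.1 m below the base (< B = 3 m), so the ½γBN_γ term uses γ̄ = γ' + (d_w/B)(γ − γ') = 10.19 + (1.1/3)(19 − 10.19) = 13.42 kN/m³.
Surcharge term q·N_q = 57 × 23.2 = 1322.4 kPa; self-weight term 0.5·γ·B·N_γ·s_γ = 0.5 × 13.42 × 3 × 22 × 0.6 = 265.72 kPa.
q_ult = 1322.4 + 265.72 = 1588.1 kPa.

q_ult ≈ 1590 kPa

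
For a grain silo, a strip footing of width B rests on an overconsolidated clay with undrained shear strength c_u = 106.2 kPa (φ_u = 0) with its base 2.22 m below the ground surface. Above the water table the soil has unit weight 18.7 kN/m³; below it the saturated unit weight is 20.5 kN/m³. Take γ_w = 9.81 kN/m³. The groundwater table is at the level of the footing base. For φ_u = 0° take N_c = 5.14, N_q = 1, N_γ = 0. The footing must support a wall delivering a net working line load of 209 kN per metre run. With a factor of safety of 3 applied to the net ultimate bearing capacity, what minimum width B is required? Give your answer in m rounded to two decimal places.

B = 1.15 m

Effective surcharge at the founding depth q = γ·D_f = 18.7 × 2.22 = 41.514 kPa.
q_ult = c·N_c + q·N_q
     = 106.2 × 5.14 + 41.514 × 1
     = 545.87 + 41.514 = 587.38 kPa.
For φ = 0 the ½γBN_γ term vanishes, so q_ult is independent of B. q_net = 587.38 − 41.514 = 545.87 kPa; q_all(net) = 545.87/3 = 181.96 kPa.
Required width B = w / q_all(net) = 209 / 181.96 = 1.149 m.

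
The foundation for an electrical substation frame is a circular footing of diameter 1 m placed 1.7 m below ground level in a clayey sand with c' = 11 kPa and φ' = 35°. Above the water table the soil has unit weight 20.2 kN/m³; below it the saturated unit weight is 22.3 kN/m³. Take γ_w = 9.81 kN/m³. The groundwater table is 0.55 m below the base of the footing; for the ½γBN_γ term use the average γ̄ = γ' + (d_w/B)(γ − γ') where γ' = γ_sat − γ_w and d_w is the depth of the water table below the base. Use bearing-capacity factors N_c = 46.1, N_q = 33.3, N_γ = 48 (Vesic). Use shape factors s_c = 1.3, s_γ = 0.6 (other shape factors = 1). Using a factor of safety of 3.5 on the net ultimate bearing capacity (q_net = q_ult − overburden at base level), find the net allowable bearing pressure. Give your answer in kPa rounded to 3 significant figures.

q_all(net) ≈ 574 kPa

Overburden at base level: q = 20.2 × 1.7 = 34.34 kPa.
The water table is 0.55 m below the base (< B = 1 m), so the ½γBN_γ term uses γ̄ = γ' + (d_w/B)(γ − γ') = 12.49 + (0.55/1)(20.2 − 12.49) = 16.73 kN/m³.
Cohesion term c·N_c·s_c = 11 × 46.1 × 1.3 = 659.23 kPa; surcharge term q·N_q = 34.34 × 33.3 = 1143.5 kPa; self-weight term 0.5·γ·B·N_γ·s_γ = 0.5 × 16.73 × 1 × 48 × 0.6 = 240.92 kPa.
q_ult = 659.23 + 1143.5 + 240.92 = 2043.7 kPa.
q_net = 2043.7 − 34.34 = 2009.3 kPa.
q_all(net) = 2009.3 / 3.5 = 574.09 kPa.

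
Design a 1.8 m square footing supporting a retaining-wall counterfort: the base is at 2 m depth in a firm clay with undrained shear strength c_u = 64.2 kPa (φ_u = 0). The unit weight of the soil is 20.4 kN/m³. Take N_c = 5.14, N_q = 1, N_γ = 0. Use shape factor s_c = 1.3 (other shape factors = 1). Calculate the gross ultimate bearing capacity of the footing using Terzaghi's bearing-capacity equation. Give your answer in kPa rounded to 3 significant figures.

q = γ·D_f = 20.4 × 2 = 40.8 kPa.
c·N_c·s_c = 64.2 × 5.14 × 1.3 = 428.98 kPa
q·N_q = 40.8 × 1 = 40.8 kPa
q_ult = 428.98 + 40.8 = 469.78 kPa.

q_ult ≈ 470 kPa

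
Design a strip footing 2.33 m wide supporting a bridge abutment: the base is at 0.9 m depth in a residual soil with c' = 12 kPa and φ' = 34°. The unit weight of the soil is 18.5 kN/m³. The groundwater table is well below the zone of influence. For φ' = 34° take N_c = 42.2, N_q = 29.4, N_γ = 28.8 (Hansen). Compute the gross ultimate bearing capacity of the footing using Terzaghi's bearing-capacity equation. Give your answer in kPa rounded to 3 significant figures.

Overburden at base level: q = 18.5 × 0.9 = 16.65 kPa.
Cohesion term c·N_c = 12 × 42.2 = 506.4 kPa; surcharge term q·N_q = 16.65 × 29.4 = 489.51 kPa; self-weight term 0.5·γ·B·N_γ = 0.5 × 18.5 × 2.33 × 28.8 = 620.71 kPa.
q_ult = 506.4 + 489.51 + 620.71 = 1616.6 kPa.

q_ult ≈ 1620 kPa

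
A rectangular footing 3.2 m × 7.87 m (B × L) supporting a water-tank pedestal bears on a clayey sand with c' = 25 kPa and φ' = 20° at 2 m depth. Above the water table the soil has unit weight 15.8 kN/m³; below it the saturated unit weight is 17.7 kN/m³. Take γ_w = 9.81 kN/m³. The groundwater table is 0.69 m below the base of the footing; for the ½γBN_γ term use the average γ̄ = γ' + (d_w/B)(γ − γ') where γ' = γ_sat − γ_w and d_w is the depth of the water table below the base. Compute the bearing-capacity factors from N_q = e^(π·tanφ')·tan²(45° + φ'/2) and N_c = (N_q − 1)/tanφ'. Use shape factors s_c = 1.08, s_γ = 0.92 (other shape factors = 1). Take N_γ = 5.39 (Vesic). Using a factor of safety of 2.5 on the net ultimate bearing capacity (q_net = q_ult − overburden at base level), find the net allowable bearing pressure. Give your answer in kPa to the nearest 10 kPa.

N_q = e^(π·tan20°)·tan²(55°) = 6.4; N_c = (N_q − 1)/tanφ' = 14.83.
Overburden at base level: q = 15.8 × 2 = 31.6 kPa.
The water table is 0.69 m below the base (< B = 3.2 m), so the ½γBN_γ term uses γ̄ = γ' + (d_w/B)(γ − γ') = 7.89 + (0.69/3.2)(15.8 − 7.89) = 9.5956 kN/m³.
Cohesion term c·N_c·s_c = 25 × 14.835 × 1.08 = 400.54 kPa; surcharge term q·N_q = 31.6 × 6.3994 = 202.22 kPa; self-weight term 0.5·γ·B·N_γ·s_γ = 0.5 × 9.5956 × 3.2 × 5.39 × 0.92 = 76.132 kPa.
q_ult = 400.54 + 202.22 + 76.132 = 678.89 kPa.
q_net = 678.89 − 31.6 = 647.29 kPa.
q_all(net) = 647.29 / 2.5 = 258.92 kPa.

q_all(net) ≈ 260 kPa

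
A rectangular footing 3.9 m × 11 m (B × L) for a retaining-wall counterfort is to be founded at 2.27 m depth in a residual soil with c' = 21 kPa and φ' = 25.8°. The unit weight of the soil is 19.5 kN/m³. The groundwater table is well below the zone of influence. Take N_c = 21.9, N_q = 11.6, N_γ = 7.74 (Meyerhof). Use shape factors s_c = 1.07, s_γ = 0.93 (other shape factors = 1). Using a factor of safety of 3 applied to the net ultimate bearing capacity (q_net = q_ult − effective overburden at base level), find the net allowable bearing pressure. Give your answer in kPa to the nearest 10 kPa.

q_all(net) ≈ 410 kPa

q = γ·D_f = 19.5 × 2.27 = 44.265 kPa.
c·N_c·s_c = 21 × 21.9 × 1.07 = 492.09 kPa
q·N_q = 44.265 × 11.6 = 513.47 kPa
0.5·γ·B·N_γ·s_γ = 0.5 × 19.5 × 3.9 × 7.74 × 0.93 = 273.71 kPa
q_ult = 492.09 + 513.47 + 273.71 = 1279.3 kPa.
Net ultimate: q_net = 1279.3 − 44.265 = 1235 kPa.
q_all(net) = 1235 / 3 = 411.67 kPa.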